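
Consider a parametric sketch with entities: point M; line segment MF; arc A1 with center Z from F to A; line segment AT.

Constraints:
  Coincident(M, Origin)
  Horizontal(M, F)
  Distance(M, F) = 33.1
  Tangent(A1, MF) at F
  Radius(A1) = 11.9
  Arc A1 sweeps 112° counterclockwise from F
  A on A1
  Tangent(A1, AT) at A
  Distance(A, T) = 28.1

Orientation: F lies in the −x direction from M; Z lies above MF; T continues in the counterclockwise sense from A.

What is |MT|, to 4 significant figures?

53.49

On A1, F sits at bearing -90° from Z; a 112° counterclockwise sweep puts A at bearing 22°, so A = Z + 11.9·(cos 22°, sin 22°) = (-22.07, 16.36). Since A1 is tangent to AT there, ZA ⟂ AT, so AT runs along (−sin 22°, cos 22°); with |AT| = 28.1, T = (-32.59, 42.41). Then |MT| = |T − M| = 53.49.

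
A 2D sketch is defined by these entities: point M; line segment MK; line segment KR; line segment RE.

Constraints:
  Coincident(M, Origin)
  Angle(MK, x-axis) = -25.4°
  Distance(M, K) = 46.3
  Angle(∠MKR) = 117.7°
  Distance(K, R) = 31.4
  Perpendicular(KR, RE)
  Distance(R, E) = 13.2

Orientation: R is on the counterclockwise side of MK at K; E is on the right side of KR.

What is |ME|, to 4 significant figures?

75.75

M is at the origin; MK runs at -25.4° with length 46.3, so K = 46.3·(cos -25.4°, sin -25.4°) = (41.82, -19.86). ∠MKR = 117.7°, so KR runs at -25.4° + (180° − 117.7°) = 36.90° from the x-axis; with |KR| = 31.4, R = K + 31.4·(cos 36.90°, sin 36.90°) = (66.93, -1.007). The perpendicularity gives RE at right angles to KR; with |RE| = 13.2 on the right of KR, E = R + 13.2·(0.6004, -0.7997) = (74.86, -11.56). Then |ME| = |E − M| = 75.75.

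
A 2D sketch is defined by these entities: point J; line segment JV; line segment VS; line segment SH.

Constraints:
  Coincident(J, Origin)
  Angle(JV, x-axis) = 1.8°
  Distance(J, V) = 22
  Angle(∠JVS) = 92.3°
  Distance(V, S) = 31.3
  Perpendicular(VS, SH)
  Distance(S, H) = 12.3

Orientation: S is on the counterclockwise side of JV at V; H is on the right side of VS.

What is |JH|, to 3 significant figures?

47.0

J is at the origin; JV runs at 1.8° with length 22.0, so V = 22.0·(cos 1.8°, sin 1.8°) = (22.0, 0.691). ∠JVS = 92.3°, so VS runs at 1.8° + (180° − 92.3°) = 89.5° from the x-axis; with |VS| = 31.3, S = V + 31.3·(cos 89.5°, sin 89.5°) = (22.3, 32.0). The perpendicularity gives SH at right angles to VS; with |SH| = 12.3 on the right of VS, H = S + 12.3·(1.00, -0.00873) = (34.6, 31.9). Then |JH| = |H − J| = 47.0.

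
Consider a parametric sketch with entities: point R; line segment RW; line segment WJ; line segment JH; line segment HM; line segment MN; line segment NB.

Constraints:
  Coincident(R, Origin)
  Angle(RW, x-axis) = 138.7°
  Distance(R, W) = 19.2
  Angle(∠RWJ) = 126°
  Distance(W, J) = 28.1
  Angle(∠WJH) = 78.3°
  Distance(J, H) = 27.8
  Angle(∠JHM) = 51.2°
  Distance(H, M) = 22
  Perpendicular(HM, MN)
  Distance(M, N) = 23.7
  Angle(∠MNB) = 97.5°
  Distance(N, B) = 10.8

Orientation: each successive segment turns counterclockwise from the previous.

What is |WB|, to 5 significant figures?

34.748

R is at the origin; RW runs at 138.7° with length 19.2, so W = (-14.424, 12.672). ∠RWJ = 126.0° gives WJ at -167.30° from the x-axis; with |WJ| = 28.1, J = (-41.837, 6.4944). ∠WJH = 78.3° gives JH at -65.600° from the x-axis; with |JH| = 27.8, H = (-30.352, -18.823). ∠JHM = 51.2° gives HM at 63.200° from the x-axis; with |HM| = 22.0, M = (-20.433, 0.81424). The perpendicularity gives MN at right angles to HM, so MN runs at 153.20°; with |MN| = 23.7, N = (-41.587, 11.500). ∠MNB = 97.5° gives NB at -124.30° from the x-axis; with |NB| = 10.8, B = (-47.674, 2.5782). Then |WB| = |B − W| = 34.748.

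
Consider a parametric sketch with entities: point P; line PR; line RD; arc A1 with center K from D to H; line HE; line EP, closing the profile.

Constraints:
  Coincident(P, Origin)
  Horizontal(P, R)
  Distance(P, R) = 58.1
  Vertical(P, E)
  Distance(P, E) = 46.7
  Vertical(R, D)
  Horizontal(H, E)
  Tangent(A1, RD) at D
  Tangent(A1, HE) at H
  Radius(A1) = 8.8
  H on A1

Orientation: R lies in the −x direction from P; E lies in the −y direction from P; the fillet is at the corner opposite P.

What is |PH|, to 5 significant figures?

67.907

P is at the origin; P and R share the same y with |PR| = 58.1 and R on the −x side, so R = (-58.100, 0.0000). PE is vertical with |PE| = 46.7 and E on the −y side, so E = (0.0000, -46.700). The virtual corner opposite P is at (-58.100, -46.700). Tangency of A1 to RD means the radius KD is perpendicular to RD and the tangent condition forces KH to be normal to HE, with radius 8.8, so the center K sits 8.8 in from both sides at K = (-49.300, -37.900). That places the tangent points at D = (-58.100, -37.900) on RD and H = (-49.300, -46.700) on HE. Then |PH| = |H − P| = 67.907.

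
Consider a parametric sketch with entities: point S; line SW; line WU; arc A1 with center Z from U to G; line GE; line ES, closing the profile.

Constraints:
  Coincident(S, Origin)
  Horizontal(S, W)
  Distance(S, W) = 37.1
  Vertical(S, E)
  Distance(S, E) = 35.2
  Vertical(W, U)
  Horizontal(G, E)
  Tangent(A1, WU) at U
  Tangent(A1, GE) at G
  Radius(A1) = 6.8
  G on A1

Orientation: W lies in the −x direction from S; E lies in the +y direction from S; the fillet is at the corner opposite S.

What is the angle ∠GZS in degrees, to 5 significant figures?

133.15°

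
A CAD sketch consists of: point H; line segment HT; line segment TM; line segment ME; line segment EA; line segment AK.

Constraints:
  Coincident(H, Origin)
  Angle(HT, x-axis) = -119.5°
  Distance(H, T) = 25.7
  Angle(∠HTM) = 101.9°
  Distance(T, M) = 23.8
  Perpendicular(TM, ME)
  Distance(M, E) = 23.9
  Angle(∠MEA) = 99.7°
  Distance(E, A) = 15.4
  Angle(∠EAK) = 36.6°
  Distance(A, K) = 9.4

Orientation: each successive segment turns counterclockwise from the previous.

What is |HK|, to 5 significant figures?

21.129

H is at the origin; HT runs at -119.5° with length 25.7, so T = (-12.655, -22.368). ∠HTM = 101.9° gives TM at -41.400° from the x-axis; with |TM| = 23.8, M = (5.1974, -38.107). TM is perpendicular to ME, so ME runs at 48.600°; with |ME| = 23.9, E = (21.003, -20.180). ∠MEA = 99.7° gives EA at 128.90° from the x-axis; with |EA| = 15.4, A = (11.332, -8.1948). ∠EAK = 36.6° gives AK at -87.700° from the x-axis; with |AK| = 9.4, K = (11.709, -17.587). Then |HK| = |K − H| = 21.129.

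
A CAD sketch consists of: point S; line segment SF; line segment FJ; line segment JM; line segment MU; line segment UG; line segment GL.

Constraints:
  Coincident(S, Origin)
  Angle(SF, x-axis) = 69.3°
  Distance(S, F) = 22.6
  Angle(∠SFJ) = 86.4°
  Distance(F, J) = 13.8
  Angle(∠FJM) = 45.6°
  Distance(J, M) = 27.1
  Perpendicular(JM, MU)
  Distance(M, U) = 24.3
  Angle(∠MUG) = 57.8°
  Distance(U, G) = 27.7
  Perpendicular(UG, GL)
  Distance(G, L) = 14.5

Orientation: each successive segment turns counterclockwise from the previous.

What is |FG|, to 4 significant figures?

6.003

S is at the origin; SF runs at 69.3° with length 22.6, so F = (7.989, 21.14). ∠SFJ = 86.4° gives FJ at 162.9° from the x-axis; with |FJ| = 13.8, J = (-5.201, 25.20). ∠FJM = 45.6° gives JM at -62.70° from the x-axis; with |JM| = 27.1, M = (7.228, 1.117). JM ⟂ MU, so MU runs at 27.30°; with |MU| = 24.3, U = (28.82, 12.26). ∠MUG = 57.8° gives UG at 149.5° from the x-axis; with |UG| = 27.7, G = (4.954, 26.32). Then |FG| = |G − F| = 6.003.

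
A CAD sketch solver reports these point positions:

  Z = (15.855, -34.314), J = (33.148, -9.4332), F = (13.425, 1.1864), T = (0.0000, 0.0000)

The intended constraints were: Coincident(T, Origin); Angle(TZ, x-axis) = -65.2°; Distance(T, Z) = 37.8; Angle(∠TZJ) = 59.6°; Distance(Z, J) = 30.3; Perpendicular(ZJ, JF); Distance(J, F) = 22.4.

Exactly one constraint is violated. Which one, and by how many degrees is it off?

Perpendicular(ZJ, JF) — off by 6.50°.

T = (0.00, 0.00) ✓; TZ at -65.20° ✓; |TZ| = 37.80 ✓; ∠TZJ = 59.60° ✓; |ZJ| = 30.30 ✓; ∠(ZJ, JF) = 96.50° ✗; |JF| = 22.40 ✓.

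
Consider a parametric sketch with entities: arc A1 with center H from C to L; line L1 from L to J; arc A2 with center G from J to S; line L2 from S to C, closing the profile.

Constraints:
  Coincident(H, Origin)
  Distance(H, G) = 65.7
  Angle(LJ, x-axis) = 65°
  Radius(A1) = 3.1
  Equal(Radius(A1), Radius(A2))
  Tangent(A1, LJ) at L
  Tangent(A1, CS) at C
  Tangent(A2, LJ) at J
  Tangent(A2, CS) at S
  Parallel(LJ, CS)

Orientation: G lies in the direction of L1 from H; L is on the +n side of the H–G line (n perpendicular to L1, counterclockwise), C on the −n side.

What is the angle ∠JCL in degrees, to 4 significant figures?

84.61°

Tangency of A1 to both parallel lines with radius 3.1 puts L and C at H ± 3.1·n: L = (-2.810, 1.310), C = (2.810, -1.310). Equal radii place J and S the same way about G: J = G + 3.1·n = (24.96, 60.85), S = G − 3.1·n = (30.58, 58.23). Then cos ∠JCL = CJ·CL / (|CJ||CL|), giving 84.61°.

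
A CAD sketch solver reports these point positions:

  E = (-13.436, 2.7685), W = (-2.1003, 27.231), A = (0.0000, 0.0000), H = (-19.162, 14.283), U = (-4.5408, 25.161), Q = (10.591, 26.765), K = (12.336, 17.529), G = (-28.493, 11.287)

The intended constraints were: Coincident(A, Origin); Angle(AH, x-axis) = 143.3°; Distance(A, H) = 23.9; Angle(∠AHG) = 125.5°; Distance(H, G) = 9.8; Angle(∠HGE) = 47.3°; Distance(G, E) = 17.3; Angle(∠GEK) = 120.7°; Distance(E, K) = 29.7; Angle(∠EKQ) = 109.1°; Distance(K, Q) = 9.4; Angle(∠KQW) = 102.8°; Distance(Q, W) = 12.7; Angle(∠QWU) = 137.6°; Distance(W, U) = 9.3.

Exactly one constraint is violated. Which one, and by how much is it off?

Distance(W, U) = 9.3 — off by 6.10.

A = (0.00, 0.00) ✓; AH at 143.3° ✓; |AH| = 23.90 ✓; ∠AHG = 125.5° ✓; |HG| = 9.800 ✓; ∠HGE = 47.30° ✓; |GE| = 17.30 ✓; ∠GEK = 120.7° ✓; |EK| = 29.70 ✓; ∠EKQ = 109.1° ✓; |KQ| = 9.399 ✓; ∠KQW = 102.8° ✓; |QW| = 12.70 ✓; ∠QWU = 137.6° ✓; |WU| = 3.200 ✗.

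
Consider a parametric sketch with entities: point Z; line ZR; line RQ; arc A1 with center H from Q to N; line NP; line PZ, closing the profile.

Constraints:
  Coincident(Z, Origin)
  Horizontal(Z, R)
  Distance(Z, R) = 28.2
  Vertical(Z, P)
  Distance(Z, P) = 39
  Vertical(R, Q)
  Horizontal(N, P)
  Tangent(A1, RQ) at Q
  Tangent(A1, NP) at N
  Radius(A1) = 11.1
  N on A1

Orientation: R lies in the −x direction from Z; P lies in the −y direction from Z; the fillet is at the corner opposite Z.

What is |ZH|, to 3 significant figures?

32.7

Z and P share the same x with |ZP| = 39.0 and P on the −y side, so P = (0.00, -39.0). The virtual corner opposite Z is at (-28.2, -39.0). Tangency of A1 to RQ means the radius HQ is perpendicular to RQ and tangency of A1 to NP means the radius HN is perpendicular to NP, with radius 11.1, so the center H sits 11.1 in from both sides at H = (-17.1, -27.9). Then |ZH| = |H − Z| = 32.7.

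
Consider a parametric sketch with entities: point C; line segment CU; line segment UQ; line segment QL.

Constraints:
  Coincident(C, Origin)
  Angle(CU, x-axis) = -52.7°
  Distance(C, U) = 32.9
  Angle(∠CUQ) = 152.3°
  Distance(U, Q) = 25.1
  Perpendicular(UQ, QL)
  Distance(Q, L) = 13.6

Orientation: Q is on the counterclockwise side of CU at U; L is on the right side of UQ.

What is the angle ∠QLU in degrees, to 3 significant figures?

61.5°

∠CUQ = 152.3°, so UQ runs at -52.7° + (180° − 152.3°) = -25.0° from the x-axis; with |UQ| = 25.1, Q = U + 25.1·(cos -25.0°, sin -25.0°) = (42.7, -36.8). UQ is perpendicular to QL; with |QL| = 13.6 on the right of UQ, L = Q + 13.6·(-0.423, -0.906) = (36.9, -49.1). Then cos ∠QLU = LQ·LU / (|LQ||LU|), giving 61.5°.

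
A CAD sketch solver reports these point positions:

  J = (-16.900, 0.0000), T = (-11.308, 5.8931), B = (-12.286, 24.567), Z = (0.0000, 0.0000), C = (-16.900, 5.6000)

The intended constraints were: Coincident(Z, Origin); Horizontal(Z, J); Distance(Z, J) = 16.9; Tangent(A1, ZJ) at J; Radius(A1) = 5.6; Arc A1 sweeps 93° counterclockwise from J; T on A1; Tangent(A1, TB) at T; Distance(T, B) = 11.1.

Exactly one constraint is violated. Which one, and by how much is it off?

Distance(T, B) = 11.1 — off by 7.60.

Z = (0.00, 0.00) ✓; Z.y = 0.00, J.y = 0.00 ✓; |ZJ| = 16.90 ✓; ∠(CJ, JZ) = 90.00° ✓; |CJ| = 5.600 ✓; bearing(C→T) − bearing(C→J) = 93.00° ✓; |CT| = 5.600 ✓; ∠(CT, TB) = 90.00° ✓; |TB| = 18.70 ✗.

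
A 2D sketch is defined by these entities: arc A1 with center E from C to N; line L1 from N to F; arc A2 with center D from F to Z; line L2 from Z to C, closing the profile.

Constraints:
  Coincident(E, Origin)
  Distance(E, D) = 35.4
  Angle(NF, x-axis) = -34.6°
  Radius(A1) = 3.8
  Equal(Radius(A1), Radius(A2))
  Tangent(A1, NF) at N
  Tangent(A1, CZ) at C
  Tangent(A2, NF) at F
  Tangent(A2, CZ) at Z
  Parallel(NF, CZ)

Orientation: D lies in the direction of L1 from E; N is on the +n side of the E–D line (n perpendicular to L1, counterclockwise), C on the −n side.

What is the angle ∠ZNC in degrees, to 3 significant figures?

77.9°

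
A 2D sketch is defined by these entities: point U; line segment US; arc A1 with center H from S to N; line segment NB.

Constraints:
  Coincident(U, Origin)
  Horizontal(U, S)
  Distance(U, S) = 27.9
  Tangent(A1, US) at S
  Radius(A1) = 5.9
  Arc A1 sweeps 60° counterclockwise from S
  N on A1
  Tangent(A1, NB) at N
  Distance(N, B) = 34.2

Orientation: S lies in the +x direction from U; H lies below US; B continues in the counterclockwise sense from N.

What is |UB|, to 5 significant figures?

33.061

On A1, S sits at bearing 90° from H; a 60° counterclockwise sweep puts N at bearing 150°, so N = H + 5.9·(cos 150°, sin 150°) = (22.790, -2.9500). A1 meets NB tangentially, so HN is at right angles to NB, so NB runs along (−sin 150°, cos 150°); with |NB| = 34.2, B = (5.6905, -32.568). Then |UB| = |B − U| = 33.061.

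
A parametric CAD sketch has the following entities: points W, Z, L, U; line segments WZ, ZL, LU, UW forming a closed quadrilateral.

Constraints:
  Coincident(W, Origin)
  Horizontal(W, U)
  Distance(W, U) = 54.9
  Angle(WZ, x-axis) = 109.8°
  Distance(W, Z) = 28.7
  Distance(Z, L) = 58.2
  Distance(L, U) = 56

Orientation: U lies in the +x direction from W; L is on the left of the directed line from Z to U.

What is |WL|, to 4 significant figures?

68.50

Checks: |ZL| = 58.20 ✓; |LU| = 56.00 ✓.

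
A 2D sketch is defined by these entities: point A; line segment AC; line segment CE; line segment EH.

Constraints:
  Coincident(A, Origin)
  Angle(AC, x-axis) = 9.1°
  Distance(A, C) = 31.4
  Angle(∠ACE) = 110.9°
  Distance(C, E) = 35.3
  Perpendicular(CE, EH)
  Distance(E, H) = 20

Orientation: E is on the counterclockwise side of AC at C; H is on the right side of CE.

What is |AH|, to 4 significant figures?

67.80

A is at the origin; AC runs at 9.1° with length 31.4, so C = 31.4·(cos 9.1°, sin 9.1°) = (31.00, 4.966). ∠ACE = 110.9°, so CE runs at 9.1° + (180° − 110.9°) = 78.20° from the x-axis; with |CE| = 35.3, E = C + 35.3·(cos 78.20°, sin 78.20°) = (38.22, 39.52). CE ⟂ EH; with |EH| = 20.0 on the right of CE, H = E + 20.0·(0.9789, -0.2045) = (57.80, 35.43). Then |AH| = |H − A| = 67.80.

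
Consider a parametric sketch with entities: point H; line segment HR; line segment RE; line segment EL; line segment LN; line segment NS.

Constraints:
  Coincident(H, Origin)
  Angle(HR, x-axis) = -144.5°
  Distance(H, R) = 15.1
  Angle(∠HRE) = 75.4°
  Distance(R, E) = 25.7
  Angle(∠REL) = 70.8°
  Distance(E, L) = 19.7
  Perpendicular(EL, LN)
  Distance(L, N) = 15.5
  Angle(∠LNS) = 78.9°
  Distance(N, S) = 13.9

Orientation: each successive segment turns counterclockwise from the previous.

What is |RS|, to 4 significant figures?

11.69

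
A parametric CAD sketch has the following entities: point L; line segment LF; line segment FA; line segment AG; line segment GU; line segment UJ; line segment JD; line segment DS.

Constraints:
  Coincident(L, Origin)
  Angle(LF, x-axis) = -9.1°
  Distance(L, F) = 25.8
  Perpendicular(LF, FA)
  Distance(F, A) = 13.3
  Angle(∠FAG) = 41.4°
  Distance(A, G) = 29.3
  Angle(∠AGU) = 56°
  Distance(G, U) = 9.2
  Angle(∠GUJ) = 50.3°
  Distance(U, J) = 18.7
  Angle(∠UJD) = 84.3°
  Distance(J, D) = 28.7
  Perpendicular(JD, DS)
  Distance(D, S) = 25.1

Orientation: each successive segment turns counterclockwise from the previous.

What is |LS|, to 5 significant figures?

31.546

∠UJD = 84.3° gives JD at -151.10° from the x-axis; with |JD| = 28.7, D = (-18.701, -8.8803). JD is perpendicular to DS, so DS runs at -61.100°; with |DS| = 25.1, S = (-6.5708, -30.854). Then |LS| = |S − L| = 31.546.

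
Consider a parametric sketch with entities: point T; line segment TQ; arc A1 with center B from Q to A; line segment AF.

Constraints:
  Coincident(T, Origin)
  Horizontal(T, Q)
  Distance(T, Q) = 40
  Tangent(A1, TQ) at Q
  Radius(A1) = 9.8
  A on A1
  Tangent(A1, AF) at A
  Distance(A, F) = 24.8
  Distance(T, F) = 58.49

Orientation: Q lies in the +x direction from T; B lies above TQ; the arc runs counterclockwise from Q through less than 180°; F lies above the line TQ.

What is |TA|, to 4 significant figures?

50.94

Checks: ∠(BQ, QT) = 90.00° ✓; |BQ| = 9.800 ✓; |BA| = 9.800 ✓; ∠(BA, AF) = 90.00° ✓; |AF| = 24.80 ✓; |TF| = 58.49 ✓.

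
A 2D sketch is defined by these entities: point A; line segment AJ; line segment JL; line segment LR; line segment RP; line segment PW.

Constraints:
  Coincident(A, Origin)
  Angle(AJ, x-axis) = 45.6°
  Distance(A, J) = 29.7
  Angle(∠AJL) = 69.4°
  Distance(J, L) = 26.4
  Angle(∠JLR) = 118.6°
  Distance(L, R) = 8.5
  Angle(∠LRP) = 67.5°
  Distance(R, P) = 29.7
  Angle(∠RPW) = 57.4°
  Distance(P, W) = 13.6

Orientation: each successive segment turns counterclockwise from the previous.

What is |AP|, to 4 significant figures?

19.64

A is at the origin; AJ runs at 45.6° with length 29.7, so J = (20.78, 21.22). ∠AJL = 69.4° gives JL at 156.2° from the x-axis; with |JL| = 26.4, L = (-3.375, 31.87). ∠JLR = 118.6° gives LR at -142.4° from the x-axis; with |LR| = 8.5, R = (-10.11, 26.69). ∠LRP = 67.5° gives RP at -29.90° from the x-axis; with |RP| = 29.7, P = (15.64, 11.88). Then |AP| = |P − A| = 19.64.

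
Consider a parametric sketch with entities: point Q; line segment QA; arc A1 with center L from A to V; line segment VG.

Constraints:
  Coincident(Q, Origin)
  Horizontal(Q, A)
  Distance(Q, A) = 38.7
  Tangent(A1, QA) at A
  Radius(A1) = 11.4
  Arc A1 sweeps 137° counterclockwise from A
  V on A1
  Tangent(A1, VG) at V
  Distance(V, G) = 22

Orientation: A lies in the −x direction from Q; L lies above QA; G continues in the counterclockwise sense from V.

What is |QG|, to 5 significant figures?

58.458

Q is at the origin; QA is horizontal with |QA| = 38.7 and A on the −x side, so A = (-38.700, 0.0000). A1 meets QA tangentially, so LA is at right angles to QA, so L = A + (0, 11.4) = (-38.700, 11.400). On A1, A sits at bearing -90° from L; a 137° counterclockwise sweep puts V at bearing 47°, so V = L + 11.4·(cos 47°, sin 47°) = (-30.925, 19.737). The tangent condition forces LV to be normal to VG, so VG runs along (−sin 47°, cos 47°); with |VG| = 22.0, G = (-47.015, 34.741). Then |QG| = |G − Q| = 58.458.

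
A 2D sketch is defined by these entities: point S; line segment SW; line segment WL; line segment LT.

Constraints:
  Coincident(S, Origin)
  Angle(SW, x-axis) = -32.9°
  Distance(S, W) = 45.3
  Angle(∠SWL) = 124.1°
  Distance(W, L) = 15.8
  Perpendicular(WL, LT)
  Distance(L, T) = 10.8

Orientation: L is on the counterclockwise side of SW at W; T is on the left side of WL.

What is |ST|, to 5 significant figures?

49.099

∠SWL = 124.1°, so WL runs at -32.9° + (180° − 124.1°) = 23.000° from the x-axis; with |WL| = 15.8, L = W + 15.8·(cos 23.000°, sin 23.000°) = (52.579, -18.432). The perpendicularity gives LT at right angles to WL; with |LT| = 10.8 on the left of WL, T = L + 10.8·(-0.39073, 0.92050) = (48.359, -8.4908). Then |ST| = |T − S| = 49.099.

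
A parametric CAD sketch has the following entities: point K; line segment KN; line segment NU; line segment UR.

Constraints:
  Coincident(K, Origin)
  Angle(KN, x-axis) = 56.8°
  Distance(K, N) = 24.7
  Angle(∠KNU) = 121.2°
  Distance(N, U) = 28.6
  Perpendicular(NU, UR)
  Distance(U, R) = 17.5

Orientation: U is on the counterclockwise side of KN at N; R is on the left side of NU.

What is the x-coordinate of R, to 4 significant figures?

-14.61

∠KNU = 121.2°, so NU runs at 56.8° + (180° − 121.2°) = 115.6° from the x-axis; with |NU| = 28.6, U = N + 28.6·(cos 115.6°, sin 115.6°) = (1.167, 46.46). NU is perpendicular to UR; with |UR| = 17.5 on the left of NU, R = U + 17.5·(-0.9018, -0.4321) = (-14.61, 38.90). So R.x = -14.61.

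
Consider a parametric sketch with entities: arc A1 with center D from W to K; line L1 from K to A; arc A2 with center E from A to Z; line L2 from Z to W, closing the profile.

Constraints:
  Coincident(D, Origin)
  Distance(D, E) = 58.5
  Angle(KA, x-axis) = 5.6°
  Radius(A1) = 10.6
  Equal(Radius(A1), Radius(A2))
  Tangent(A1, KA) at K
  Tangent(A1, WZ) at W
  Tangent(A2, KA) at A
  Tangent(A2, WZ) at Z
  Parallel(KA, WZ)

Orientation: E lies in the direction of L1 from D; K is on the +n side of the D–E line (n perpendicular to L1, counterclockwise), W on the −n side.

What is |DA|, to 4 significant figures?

59.45

Tangency of A1 to both parallel lines with radius 10.6 puts K and W at D ± 10.6·n: K = (-1.034, 10.55), W = (1.034, -10.55). Equal radii place A and Z the same way about E: A = E + 10.6·n = (57.19, 16.26), Z = E − 10.6·n = (59.26, -4.841). Then |DA| = |A − D| = 59.45.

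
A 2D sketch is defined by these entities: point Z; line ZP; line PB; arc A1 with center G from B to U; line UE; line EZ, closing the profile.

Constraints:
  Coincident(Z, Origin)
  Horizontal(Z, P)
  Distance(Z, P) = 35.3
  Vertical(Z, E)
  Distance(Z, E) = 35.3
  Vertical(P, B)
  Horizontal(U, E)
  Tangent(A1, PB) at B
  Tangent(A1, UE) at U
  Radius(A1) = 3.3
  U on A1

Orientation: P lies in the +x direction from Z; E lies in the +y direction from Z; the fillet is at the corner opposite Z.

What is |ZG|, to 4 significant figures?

45.25

Z is at the origin; ZP is horizontal with |ZP| = 35.3 and P on the +x side, so P = (35.30, 0.000). Z and E share the same x with |ZE| = 35.3 and E on the +y side, so E = (0.000, 35.30). The virtual corner opposite Z is at (35.30, 35.30). The tangent condition forces GB to be normal to PB and the tangent condition forces GU to be normal to UE, with radius 3.3, so the center G sits 3.3 in from both sides at G = (32.00, 32.00). Then |ZG| = |G − Z| = 45.25.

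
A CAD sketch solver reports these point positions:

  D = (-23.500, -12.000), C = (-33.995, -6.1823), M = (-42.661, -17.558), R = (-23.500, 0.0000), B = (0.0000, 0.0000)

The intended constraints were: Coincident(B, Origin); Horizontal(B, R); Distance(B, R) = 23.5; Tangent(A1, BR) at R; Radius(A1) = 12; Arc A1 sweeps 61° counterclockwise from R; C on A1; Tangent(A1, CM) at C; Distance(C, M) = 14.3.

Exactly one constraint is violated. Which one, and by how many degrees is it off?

Tangent(A1, CM) at C — off by 8.30°.

B = (0.00, 0.00) ✓; B.y = 0.00, R.y = 0.00 ✓; |BR| = 23.50 ✓; ∠(DR, RB) = 90.00° ✓; |DR| = 12.00 ✓; bearing(D→C) − bearing(D→R) = 61.00° ✓; |DC| = 12.00 ✓; ∠(DC, CM) = 98.30° ✗; |CM| = 14.30 ✓.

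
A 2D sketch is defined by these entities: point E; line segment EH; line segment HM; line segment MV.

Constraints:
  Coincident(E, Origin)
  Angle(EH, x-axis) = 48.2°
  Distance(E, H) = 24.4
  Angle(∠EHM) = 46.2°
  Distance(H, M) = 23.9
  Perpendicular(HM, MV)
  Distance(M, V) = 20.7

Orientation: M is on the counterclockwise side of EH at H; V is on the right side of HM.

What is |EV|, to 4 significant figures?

38.95

E is at the origin; EH runs at 48.2° with length 24.4, so H = 24.4·(cos 48.2°, sin 48.2°) = (16.26, 18.19). ∠EHM = 46.2°, so HM runs at 48.2° + (180° − 46.2°) = 182.0° from the x-axis; with |HM| = 23.9, M = H + 23.9·(cos 182.0°, sin 182.0°) = (-7.622, 17.36). The perpendicularity gives MV at right angles to HM; with |MV| = 20.7 on the right of HM, V = M + 20.7·(-0.03490, 0.9994) = (-8.344, 38.04). Then |EV| = |V − E| = 38.95.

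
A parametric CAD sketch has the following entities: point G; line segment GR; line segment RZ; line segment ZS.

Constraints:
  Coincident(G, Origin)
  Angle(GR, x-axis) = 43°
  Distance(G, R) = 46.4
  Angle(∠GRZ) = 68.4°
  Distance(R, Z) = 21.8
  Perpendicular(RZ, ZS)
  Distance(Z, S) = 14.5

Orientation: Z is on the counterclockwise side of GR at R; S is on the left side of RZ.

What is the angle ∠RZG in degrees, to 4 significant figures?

83.76°

G is at the origin; GR runs at 43.0° with length 46.4, so R = 46.4·(cos 43.0°, sin 43.0°) = (33.93, 31.64). ∠GRZ = 68.4°, so RZ runs at 43.0° + (180° − 68.4°) = 154.6° from the x-axis; with |RZ| = 21.8, Z = R + 21.8·(cos 154.6°, sin 154.6°) = (14.24, 41.00). Then cos ∠RZG = ZR·ZG / (|ZR||ZG|), giving 83.76°.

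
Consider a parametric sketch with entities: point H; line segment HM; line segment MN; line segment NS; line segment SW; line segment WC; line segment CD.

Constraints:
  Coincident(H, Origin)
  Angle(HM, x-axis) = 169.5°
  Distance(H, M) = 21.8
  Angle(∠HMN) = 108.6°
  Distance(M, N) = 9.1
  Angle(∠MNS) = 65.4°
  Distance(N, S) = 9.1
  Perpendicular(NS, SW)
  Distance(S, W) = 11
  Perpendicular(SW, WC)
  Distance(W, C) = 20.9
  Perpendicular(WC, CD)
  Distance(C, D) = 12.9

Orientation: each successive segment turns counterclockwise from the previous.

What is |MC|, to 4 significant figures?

15.82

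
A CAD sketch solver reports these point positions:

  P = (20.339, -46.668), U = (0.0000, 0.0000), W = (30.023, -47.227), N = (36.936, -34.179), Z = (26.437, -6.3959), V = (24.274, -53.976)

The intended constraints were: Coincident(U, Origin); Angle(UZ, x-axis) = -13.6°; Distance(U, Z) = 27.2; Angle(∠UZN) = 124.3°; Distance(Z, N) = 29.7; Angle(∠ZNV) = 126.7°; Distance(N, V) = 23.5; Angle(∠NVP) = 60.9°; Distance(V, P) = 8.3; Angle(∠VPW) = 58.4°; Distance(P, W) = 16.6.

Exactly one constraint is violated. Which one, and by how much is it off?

Distance(P, W) = 16.6 — off by 6.90.

U = (0.00, 0.00) ✓; UZ at -13.60° ✓; |UZ| = 27.20 ✓; ∠UZN = 124.3° ✓; |ZN| = 29.70 ✓; ∠ZNV = 126.7° ✓; |NV| = 23.50 ✓; ∠NVP = 60.90° ✓; |VP| = 8.300 ✓; ∠VPW = 58.40° ✓; |PW| = 9.700 ✗.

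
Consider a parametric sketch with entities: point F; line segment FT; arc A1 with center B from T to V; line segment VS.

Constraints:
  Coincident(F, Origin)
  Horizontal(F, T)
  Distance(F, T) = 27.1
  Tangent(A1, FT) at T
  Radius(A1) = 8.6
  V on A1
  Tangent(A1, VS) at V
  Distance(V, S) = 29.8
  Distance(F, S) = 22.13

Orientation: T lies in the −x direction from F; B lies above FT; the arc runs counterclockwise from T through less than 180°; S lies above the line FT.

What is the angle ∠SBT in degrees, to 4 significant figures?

115.8°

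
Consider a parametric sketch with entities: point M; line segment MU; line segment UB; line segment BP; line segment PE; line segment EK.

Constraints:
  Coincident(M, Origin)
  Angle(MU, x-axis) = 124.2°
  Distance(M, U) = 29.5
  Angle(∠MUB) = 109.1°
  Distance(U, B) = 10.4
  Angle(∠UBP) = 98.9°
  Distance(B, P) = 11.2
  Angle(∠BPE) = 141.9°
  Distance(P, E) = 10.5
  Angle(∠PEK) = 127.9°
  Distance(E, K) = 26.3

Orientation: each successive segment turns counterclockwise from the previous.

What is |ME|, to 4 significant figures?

18.33

M is at the origin; MU runs at 124.2° with length 29.5, so U = (-16.58, 24.40). ∠MUB = 109.1° gives UB at -164.9° from the x-axis; with |UB| = 10.4, B = (-26.62, 21.69). ∠UBP = 98.9° gives BP at -83.80° from the x-axis; with |BP| = 11.2, P = (-25.41, 10.56). ∠BPE = 141.9° gives PE at -45.70° from the x-axis; with |PE| = 10.5, E = (-18.08, 3.040). Then |ME| = |E − M| = 18.33.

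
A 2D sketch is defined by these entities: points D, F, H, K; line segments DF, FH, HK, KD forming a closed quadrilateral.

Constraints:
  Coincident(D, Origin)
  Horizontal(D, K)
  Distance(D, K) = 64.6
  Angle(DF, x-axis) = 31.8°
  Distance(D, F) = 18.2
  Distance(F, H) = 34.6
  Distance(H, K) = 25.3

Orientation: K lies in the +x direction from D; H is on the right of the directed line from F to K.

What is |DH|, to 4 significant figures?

44.10

D is at the origin; D and K share the same y with |DK| = 64.6 and K in +x, so K = (64.6, 0). DF runs at 31.8° with |DF| = 18.2, so F = (15.47, 9.591). H is determined by |FH| = 34.6 and |HK| = 25.3 together: it lies at the intersection of circle(F, 34.6) and circle(K, 25.3). With |FK| = 50.06, the foot of the radical line on FK is 30.59 from F and the perpendicular offset is √(34.6² − 30.59²) = 16.16. Taking the right-of-FK solution: H = (42.40, -12.13).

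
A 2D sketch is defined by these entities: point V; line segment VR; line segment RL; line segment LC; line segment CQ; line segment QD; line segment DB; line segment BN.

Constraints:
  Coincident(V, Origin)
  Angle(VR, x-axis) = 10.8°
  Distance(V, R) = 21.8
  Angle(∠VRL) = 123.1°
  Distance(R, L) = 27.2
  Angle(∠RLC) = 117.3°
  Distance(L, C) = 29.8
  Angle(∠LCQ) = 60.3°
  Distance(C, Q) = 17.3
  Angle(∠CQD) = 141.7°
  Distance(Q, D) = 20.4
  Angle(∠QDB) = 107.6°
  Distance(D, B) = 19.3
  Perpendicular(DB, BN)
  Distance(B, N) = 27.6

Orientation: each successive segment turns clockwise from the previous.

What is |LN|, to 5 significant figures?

14.937

∠QDB = 107.6° gives DB at 20.800° from the x-axis; with |DB| = 19.3, B = (36.111, -3.5455). DB is perpendicular to BN, so BN runs at -69.200°; with |BN| = 27.6, N = (45.912, -29.347). Then |LN| = |N − L| = 14.937.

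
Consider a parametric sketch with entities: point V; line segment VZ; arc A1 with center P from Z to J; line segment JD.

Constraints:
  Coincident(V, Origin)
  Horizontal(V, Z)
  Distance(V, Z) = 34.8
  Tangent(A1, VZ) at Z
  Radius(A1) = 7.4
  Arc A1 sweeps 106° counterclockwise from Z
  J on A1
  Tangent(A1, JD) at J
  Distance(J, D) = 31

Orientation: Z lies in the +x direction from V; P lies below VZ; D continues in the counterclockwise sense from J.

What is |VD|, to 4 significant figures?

53.41

On A1, Z sits at bearing 90° from P; a 106° counterclockwise sweep puts J at bearing 196°, so J = P + 7.4·(cos 196°, sin 196°) = (27.69, -9.440). A1 meets JD tangentially, so PJ is at right angles to JD, so JD runs along (−sin 196°, cos 196°); with |JD| = 31.0, D = (36.23, -39.24). Then |VD| = |D − V| = 53.41.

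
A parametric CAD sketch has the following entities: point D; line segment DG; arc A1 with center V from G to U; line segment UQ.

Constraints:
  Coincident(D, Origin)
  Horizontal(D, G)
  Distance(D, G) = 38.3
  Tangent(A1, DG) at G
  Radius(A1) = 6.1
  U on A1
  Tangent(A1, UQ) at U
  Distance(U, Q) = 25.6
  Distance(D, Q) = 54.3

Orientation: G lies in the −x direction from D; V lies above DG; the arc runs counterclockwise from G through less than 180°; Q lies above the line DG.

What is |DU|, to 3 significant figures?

34.0

D is at the origin; DG is horizontal with |DG| = 38.3 and G on the −x side, so G = (-38.3, 0.00). A1 meets DG tangentially, so VG is at right angles to DG, so V = G + (0, 6.1) = (-38.3, 6.10). Since VU ⟂ UQ (tangency), |VQ| = √(6.1² + 25.6²) = 26.3 regardless of where U sits on A1. So Q lies on both circle(D, 54.3) and circle(V, 26.3); the above-DG intersection is Q = (-44.0, 31.8). U is the foot of the tangent from Q: U = (-32.8, 8.77).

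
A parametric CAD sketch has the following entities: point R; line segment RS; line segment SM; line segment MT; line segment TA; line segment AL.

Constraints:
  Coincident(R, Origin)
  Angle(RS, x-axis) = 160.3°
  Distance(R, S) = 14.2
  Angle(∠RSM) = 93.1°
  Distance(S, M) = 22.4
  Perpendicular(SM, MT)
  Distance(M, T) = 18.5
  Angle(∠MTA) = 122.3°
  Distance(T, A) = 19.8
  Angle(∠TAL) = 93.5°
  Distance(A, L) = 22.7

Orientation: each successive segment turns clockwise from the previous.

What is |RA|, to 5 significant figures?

16.230

R is at the origin; RS runs at 160.3° with length 14.2, so S = (-13.369, 4.7868). ∠RSM = 93.1° gives SM at 73.400° from the x-axis; with |SM| = 22.4, M = (-6.9695, 26.253). SM ⟂ MT, so MT runs at -16.600°; with |MT| = 18.5, T = (10.760, 20.968). ∠MTA = 122.3° gives TA at -74.300° from the x-axis; with |TA| = 19.8, A = (16.117, 1.9066). Then |RA| = |A − R| = 16.230.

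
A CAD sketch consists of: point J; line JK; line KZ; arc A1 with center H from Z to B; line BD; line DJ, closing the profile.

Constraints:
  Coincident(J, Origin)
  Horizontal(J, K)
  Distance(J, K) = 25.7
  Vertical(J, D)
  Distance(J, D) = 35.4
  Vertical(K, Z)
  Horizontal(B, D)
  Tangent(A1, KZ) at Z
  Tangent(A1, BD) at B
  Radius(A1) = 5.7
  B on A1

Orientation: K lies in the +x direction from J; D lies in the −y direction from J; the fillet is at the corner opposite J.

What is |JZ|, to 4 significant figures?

39.28

J is at the origin; J and K share the same y with |JK| = 25.7 and K on the +x side, so K = (25.70, 0.000). JD is vertical with |JD| = 35.4 and D on the −y side, so D = (0.000, -35.40). The virtual corner opposite J is at (25.70, -35.40). Since A1 is tangent to KZ there, HZ ⟂ KZ and since A1 is tangent to BD there, HB ⟂ BD, with radius 5.7, so the center H sits 5.7 in from both sides at H = (20.00, -29.70). That places the tangent points at Z = (25.70, -29.70) on KZ and B = (20.00, -35.40) on BD. Then |JZ| = |Z − J| = 39.28.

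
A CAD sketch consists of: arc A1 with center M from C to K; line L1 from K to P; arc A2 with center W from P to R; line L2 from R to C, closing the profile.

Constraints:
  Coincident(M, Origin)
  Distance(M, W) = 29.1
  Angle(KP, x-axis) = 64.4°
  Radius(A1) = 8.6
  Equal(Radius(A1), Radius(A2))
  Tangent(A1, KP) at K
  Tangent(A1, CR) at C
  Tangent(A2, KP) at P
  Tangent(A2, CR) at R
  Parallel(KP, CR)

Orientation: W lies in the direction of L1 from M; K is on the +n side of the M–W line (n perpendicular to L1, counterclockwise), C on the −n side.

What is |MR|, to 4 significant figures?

30.34

The slot axis is L1's direction at 64.4°, so u = (cos 64.4°, sin 64.4°) = (0.4321, 0.9018) and n = (−sin 64.4°, cos 64.4°) = (-0.9018, 0.4321). M is at the origin and W lies 29.1 along u from M, so W = 29.1·u = (12.57, 26.24). Tangency of A1 to both parallel lines with radius 8.6 puts K and C at M ± 8.6·n: K = (-7.756, 3.716), C = (7.756, -3.716). Equal radii place P and R the same way about W: P = W + 8.6·n = (4.818, 29.96), R = W − 8.6·n = (20.33, 22.53). Then |MR| = |R − M| = 30.34.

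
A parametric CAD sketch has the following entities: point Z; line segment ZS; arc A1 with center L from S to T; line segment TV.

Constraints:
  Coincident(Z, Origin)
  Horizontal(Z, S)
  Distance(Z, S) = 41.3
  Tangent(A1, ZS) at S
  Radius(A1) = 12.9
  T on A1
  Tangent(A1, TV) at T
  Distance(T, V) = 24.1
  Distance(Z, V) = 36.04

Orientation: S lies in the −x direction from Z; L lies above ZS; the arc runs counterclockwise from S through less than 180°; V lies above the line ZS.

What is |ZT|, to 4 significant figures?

30.46

Checks: ∠(LS, SZ) = 90.00° ✓; |LT| = 12.90 ✓; ∠(LT, TV) = 90.00° ✓; |TV| = 24.10 ✓; |ZV| = 36.04 ✓.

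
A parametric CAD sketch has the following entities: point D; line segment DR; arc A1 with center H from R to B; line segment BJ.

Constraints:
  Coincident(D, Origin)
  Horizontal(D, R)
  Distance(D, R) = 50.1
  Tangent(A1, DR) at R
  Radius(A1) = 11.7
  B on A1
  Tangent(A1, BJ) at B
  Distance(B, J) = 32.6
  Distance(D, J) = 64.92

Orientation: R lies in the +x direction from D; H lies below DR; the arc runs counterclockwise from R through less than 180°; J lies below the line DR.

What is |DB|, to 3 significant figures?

41.2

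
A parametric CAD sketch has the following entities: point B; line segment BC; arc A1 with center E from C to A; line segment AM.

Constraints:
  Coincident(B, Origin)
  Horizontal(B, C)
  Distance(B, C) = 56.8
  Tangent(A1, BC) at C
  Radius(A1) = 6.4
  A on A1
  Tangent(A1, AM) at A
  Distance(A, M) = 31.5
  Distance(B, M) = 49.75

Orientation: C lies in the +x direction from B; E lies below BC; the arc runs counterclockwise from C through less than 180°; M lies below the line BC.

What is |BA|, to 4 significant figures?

51.12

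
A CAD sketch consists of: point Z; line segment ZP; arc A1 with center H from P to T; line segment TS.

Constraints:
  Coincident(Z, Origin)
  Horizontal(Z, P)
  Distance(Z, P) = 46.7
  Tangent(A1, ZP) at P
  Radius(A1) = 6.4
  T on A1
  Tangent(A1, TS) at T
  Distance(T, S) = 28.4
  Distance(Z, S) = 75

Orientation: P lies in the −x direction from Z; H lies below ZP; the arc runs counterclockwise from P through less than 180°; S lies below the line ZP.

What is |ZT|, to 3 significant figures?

51.0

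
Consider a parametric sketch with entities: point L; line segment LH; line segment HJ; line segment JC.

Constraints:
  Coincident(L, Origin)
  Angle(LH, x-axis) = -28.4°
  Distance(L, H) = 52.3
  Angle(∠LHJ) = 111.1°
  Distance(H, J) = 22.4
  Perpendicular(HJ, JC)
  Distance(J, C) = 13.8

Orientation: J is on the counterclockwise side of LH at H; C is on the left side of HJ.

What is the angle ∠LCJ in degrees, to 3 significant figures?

130°

L is at the origin; LH runs at -28.4° with length 52.3, so H = 52.3·(cos -28.4°, sin -28.4°) = (46.0, -24.9). ∠LHJ = 111.1°, so HJ runs at -28.4° + (180° − 111.1°) = 40.5° from the x-axis; with |HJ| = 22.4, J = H + 22.4·(cos 40.5°, sin 40.5°) = (63.0, -10.3). HJ is perpendicular to JC; with |JC| = 13.8 on the left of HJ, C = J + 13.8·(-0.649, 0.760) = (54.1, 0.166). Then cos ∠LCJ = CL·CJ / (|CL||CJ|), giving 130°.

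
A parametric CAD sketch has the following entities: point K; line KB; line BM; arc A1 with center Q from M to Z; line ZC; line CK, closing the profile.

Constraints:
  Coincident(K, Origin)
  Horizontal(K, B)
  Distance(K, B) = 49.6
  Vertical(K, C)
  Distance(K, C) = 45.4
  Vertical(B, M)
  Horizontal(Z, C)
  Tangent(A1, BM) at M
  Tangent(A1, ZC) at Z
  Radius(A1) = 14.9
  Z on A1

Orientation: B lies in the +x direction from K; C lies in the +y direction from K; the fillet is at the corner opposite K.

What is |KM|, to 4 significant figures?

58.23

K is at the origin; KB is horizontal with |KB| = 49.6 and B on the +x side, so B = (49.60, 0.000). KC is vertical with |KC| = 45.4 and C on the +y side, so C = (0.000, 45.40). The virtual corner opposite K is at (49.60, 45.40). Since A1 is tangent to BM there, QM ⟂ BM and since A1 is tangent to ZC there, QZ ⟂ ZC, with radius 14.9, so the center Q sits 14.9 in from both sides at Q = (34.70, 30.50). That places the tangent points at M = (49.60, 30.50) on BM and Z = (34.70, 45.40) on ZC. Then |KM| = |M − K| = 58.23.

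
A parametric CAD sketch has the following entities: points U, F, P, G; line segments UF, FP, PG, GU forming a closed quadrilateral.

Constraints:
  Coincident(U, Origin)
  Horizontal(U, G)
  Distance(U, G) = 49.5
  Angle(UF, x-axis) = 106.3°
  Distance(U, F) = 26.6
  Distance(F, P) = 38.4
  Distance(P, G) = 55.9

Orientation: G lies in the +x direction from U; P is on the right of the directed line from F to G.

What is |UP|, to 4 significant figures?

13.70

Checks: |FP| = 38.40 ✓; |PG| = 55.90 ✓.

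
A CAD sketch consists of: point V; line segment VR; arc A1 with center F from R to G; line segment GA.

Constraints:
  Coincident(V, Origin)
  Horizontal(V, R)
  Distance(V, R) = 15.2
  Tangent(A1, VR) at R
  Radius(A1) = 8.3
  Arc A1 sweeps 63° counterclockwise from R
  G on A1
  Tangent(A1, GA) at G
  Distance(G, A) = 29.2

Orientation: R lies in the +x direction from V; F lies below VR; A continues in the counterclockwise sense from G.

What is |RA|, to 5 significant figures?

36.875

V is at the origin; VR is horizontal with |VR| = 15.2 and R on the +x side, so R = (15.200, 0.0000). Since A1 is tangent to VR there, FR ⟂ VR, so F = R + (0, -8.3) = (15.200, -8.3000). On A1, R sits at bearing 90° from F; a 63° counterclockwise sweep puts G at bearing 153°, so G = F + 8.3·(cos 153°, sin 153°) = (7.8046, -4.5319). Tangency of A1 to GA means the radius FG is perpendicular to GA, so GA runs along (−sin 153°, cos 153°); with |GA| = 29.2, A = (-5.4519, -30.549). Then |RA| = |A − R| = 36.875.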